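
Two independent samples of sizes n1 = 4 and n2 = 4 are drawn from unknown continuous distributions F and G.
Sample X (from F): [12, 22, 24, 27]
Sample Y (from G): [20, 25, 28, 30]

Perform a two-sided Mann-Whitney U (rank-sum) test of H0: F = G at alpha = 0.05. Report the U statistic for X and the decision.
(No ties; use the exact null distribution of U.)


Step 1: Combine and sort all 8 observations; assign midranks.
sorted (value, group): (12,X), (20,Y), (22,X), (24,X), (25,Y), (27,X), (28,Y), (30,Y)
ranks: 12->1, 20->2, 22->3, 24->4, 25->5, 27->6, 28->7, 30->8
Step 2: Rank sum for X: R1 = 1 + 3 + 4 + 6 = 14.
Step 3: U_X = R1 - n1(n1+1)/2 = 14 - 4*5/2 = 14 - 10 = 4.
       U_Y = n1*n2 - U_X = 16 - 4 = 12.
Step 4: No ties, so the exact null distribution of U (based on enumerating the C(8,4) = 70 equally likely rank assignments) gives the two-sided p-value.
Step 5: p-value = 0.342857; compare to alpha = 0.05. fail to reject H0.

U_X = 4, p = 0.342857, fail to reject H0 at alpha = 0.05.


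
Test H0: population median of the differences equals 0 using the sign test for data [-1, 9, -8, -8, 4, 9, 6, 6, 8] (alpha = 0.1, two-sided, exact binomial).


Step 1: Discard zero differences. Original n = 9; n_eff = number of nonzero differences = 9.
Nonzero differences (with sign): -1, +9, -8, -8, +4, +9, +6, +6, +8
Step 2: Count signs: positive = 6, negative = 3.
Step 3: Under H0: P(positive) = 0.5, so the number of positives S ~ Bin(9, 0.5).
Step 4: Two-sided exact p-value = sum of Bin(9,0.5) probabilities at or below the observed probability = 0.507812.
Step 5: alpha = 0.1. fail to reject H0.

n_eff = 9, pos = 6, neg = 3, p = 0.507812, fail to reject H0.


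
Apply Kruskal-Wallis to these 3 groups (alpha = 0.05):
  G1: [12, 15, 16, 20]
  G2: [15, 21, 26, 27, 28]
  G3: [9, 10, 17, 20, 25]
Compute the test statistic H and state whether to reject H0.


Step 1: Combine all N = 14 observations and assign midranks.
sorted (value, group, rank): (9,G3,1), (10,G3,2), (12,G1,3), (15,G1,4.5), (15,G2,4.5), (16,G1,6), (17,G3,7), (20,G1,8.5), (20,G3,8.5), (21,G2,10), (25,G3,11), (26,G2,12), (27,G2,13), (28,G2,14)
Step 2: Sum ranks within each group.
R_1 = 22 (n_1 = 4)
R_2 = 53.5 (n_2 = 5)
R_3 = 29.5 (n_3 = 5)
Step 3: H = 12/(N(N+1)) * sum(R_i^2/n_i) - 3(N+1)
     = 12/(14*15) * (22^2/4 + 53.5^2/5 + 29.5^2/5) - 3*15
     = 0.057143 * 867.5 - 45
     = 4.571429.
Step 4: Ties present; correction factor C = 1 - 12/(14^3 - 14) = 0.995604. Corrected H = 4.571429 / 0.995604 = 4.591611.
Step 5: Under H0, H ~ chi^2(2); p-value = 0.100680.
Step 6: alpha = 0.05. fail to reject H0.

H = 4.5916, df = 2, p = 0.100680, fail to reject H0.


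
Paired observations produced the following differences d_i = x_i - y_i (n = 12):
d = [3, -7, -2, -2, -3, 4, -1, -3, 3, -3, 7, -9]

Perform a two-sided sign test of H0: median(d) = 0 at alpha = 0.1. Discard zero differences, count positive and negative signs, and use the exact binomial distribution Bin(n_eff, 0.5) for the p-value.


Step 1: Discard zero differences. Original n = 12; n_eff = number of nonzero differences = 12.
Nonzero differences (with sign): +3, -7, -2, -2, -3, +4, -1, -3, +3, -3, +7, -9
Step 2: Count signs: positive = 4, negative = 8.
Step 3: Under H0: P(positive) = 0.5, so the number of positives S ~ Bin(12, 0.5).
Step 4: Two-sided exact p-value = sum of Bin(12,0.5) probabilities at or below the observed probability = 0.387695.
Step 5: alpha = 0.1. fail to reject H0.

n_eff = 12, pos = 4, neg = 8, p = 0.387695, fail to reject H0.


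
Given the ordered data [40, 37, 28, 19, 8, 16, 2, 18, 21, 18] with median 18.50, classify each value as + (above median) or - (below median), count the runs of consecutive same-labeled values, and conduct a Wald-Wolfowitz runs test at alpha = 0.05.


Step 1: Compute median = 18.50; label A = above, B = below.
Labels in order: AAAABBBBAB  (n_A = 5, n_B = 5)
Step 2: Count runs R = 4.
Step 3: Under H0 (random ordering), E[R] = 2*n_A*n_B/(n_A+n_B) + 1 = 2*5*5/10 + 1 = 6.0000.
        Var[R] = 2*n_A*n_B*(2*n_A*n_B - n_A - n_B) / ((n_A+n_B)^2 * (n_A+n_B-1)) = 2000/900 = 2.2222.
        SD[R] = 1.4907.
Step 4: Continuity-corrected z = (R + 0.5 - E[R]) / SD[R] = (4 + 0.5 - 6.0000) / 1.4907 = -1.0062.
Step 5: Two-sided p-value via normal approximation = 2*(1 - Phi(|z|)) = 0.314305.
Step 6: alpha = 0.05. fail to reject H0.

R = 4, z = -1.0062, p = 0.314305, fail to reject H0.


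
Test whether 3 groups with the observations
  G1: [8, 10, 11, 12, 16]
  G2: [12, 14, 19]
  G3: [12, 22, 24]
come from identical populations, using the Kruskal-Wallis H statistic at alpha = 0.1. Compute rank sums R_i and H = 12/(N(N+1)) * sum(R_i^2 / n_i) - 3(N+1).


Step 1: Combine all N = 11 observations and assign midranks.
sorted (value, group, rank): (8,G1,1), (10,G1,2), (11,G1,3), (12,G1,5), (12,G2,5), (12,G3,5), (14,G2,7), (16,G1,8), (19,G2,9), (22,G3,10), (24,G3,11)
Step 2: Sum ranks within each group.
R_1 = 19 (n_1 = 5)
R_2 = 21 (n_2 = 3)
R_3 = 26 (n_3 = 3)
Step 3: H = 12/(N(N+1)) * sum(R_i^2/n_i) - 3(N+1)
     = 12/(11*12) * (19^2/5 + 21^2/3 + 26^2/3) - 3*12
     = 0.090909 * 444.533 - 36
     = 4.412121.
Step 4: Ties present; correction factor C = 1 - 24/(11^3 - 11) = 0.981818. Corrected H = 4.412121 / 0.981818 = 4.493827.
Step 5: Under H0, H ~ chi^2(2); p-value = 0.105725.
Step 6: alpha = 0.1. fail to reject H0.

H = 4.4938, df = 2, p = 0.105725, fail to reject H0.


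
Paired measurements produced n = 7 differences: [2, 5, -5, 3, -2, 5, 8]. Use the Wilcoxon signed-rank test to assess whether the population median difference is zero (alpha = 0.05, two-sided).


Step 1: Drop any zero differences (none here) and take |d_i|.
|d| = [2, 5, 5, 3, 2, 5, 8]
Step 2: Midrank |d_i| (ties get averaged ranks).
ranks: |2|->1.5, |5|->5, |5|->5, |3|->3, |2|->1.5, |5|->5, |8|->7
Step 3: Attach original signs; sum ranks with positive sign and with negative sign.
W+ = 1.5 + 5 + 3 + 5 + 7 = 21.5
W- = 5 + 1.5 = 6.5
(Check: W+ + W- = 28 should equal n(n+1)/2 = 28.)
Step 4: Test statistic W = min(W+, W-) = 6.5.
Step 5: Ties in |d|, so use the tie-corrected normal approximation.
        E[W] = n(n+1)/4 = 7*8/4 = 14.
        Tie groups: |d|=2 (t=2), |d|=5 (t=3); sum(t^3 - t) = 30.
        Var[W] = n(n+1)(2n+1)/24 - sum(t^3-t)/48 = 840/24 - 30/48 = 34.375.
        z = (W - E[W]) / sqrt(Var[W]) = (6.5 - 14) / 5.8630 = -1.2792.
        Two-sided p = 2*Phi(z) = 0.200825.
Step 6: alpha = 0.05. fail to reject H0.

W+ = 21.5, W- = 6.5, W = min = 6.5, p = 0.200825, fail to reject H0.


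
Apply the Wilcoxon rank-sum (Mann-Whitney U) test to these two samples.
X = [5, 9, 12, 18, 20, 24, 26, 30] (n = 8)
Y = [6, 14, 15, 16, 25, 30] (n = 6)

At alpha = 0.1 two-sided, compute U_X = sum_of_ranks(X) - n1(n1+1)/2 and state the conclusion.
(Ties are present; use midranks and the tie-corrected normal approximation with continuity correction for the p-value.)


Step 1: Combine and sort all 14 observations; assign midranks.
sorted (value, group): (5,X), (6,Y), (9,X), (12,X), (14,Y), (15,Y), (16,Y), (18,X), (20,X), (24,X), (25,Y), (26,X), (30,X), (30,Y)
ranks: 5->1, 6->2, 9->3, 12->4, 14->5, 15->6, 16->7, 18->8, 20->9, 24->10, 25->11, 26->12, 30->13.5, 30->13.5
Step 2: Rank sum for X: R1 = 1 + 3 + 4 + 8 + 9 + 10 + 12 + 13.5 = 60.5.
Step 3: U_X = R1 - n1(n1+1)/2 = 60.5 - 8*9/2 = 60.5 - 36 = 24.5.
       U_Y = n1*n2 - U_X = 48 - 24.5 = 23.5.
Step 4: Ties are present, so use the tie-corrected normal approximation (with continuity correction) for the p-value.
Step 5: p-value = 1.000000; compare to alpha = 0.1. fail to reject H0.

U_X = 24.5, p = 1.000000, fail to reject H0 at alpha = 0.1.


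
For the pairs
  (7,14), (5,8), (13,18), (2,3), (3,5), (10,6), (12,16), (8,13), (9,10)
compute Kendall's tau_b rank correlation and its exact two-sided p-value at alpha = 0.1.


Step 1: Enumerate the 36 unordered pairs (i,j) with i<j and classify each by sign(x_j-x_i) * sign(y_j-y_i).
  (1,2):dx=-2,dy=-6->C; (1,3):dx=+6,dy=+4->C; (1,4):dx=-5,dy=-11->C; (1,5):dx=-4,dy=-9->C
  (1,6):dx=+3,dy=-8->D; (1,7):dx=+5,dy=+2->C; (1,8):dx=+1,dy=-1->D; (1,9):dx=+2,dy=-4->D
  (2,3):dx=+8,dy=+10->C; (2,4):dx=-3,dy=-5->C; (2,5):dx=-2,dy=-3->C; (2,6):dx=+5,dy=-2->D
  (2,7):dx=+7,dy=+8->C; (2,8):dx=+3,dy=+5->C; (2,9):dx=+4,dy=+2->C; (3,4):dx=-11,dy=-15->C
  (3,5):dx=-10,dy=-13->C; (3,6):dx=-3,dy=-12->C; (3,7):dx=-1,dy=-2->C; (3,8):dx=-5,dy=-5->C
  (3,9):dx=-4,dy=-8->C; (4,5):dx=+1,dy=+2->C; (4,6):dx=+8,dy=+3->C; (4,7):dx=+10,dy=+13->C
  (4,8):dx=+6,dy=+10->C; (4,9):dx=+7,dy=+7->C; (5,6):dx=+7,dy=+1->C; (5,7):dx=+9,dy=+11->C
  (5,8):dx=+5,dy=+8->C; (5,9):dx=+6,dy=+5->C; (6,7):dx=+2,dy=+10->C; (6,8):dx=-2,dy=+7->D
  (6,9):dx=-1,dy=+4->D; (7,8):dx=-4,dy=-3->C; (7,9):dx=-3,dy=-6->C; (8,9):dx=+1,dy=-3->D
Step 2: C = 29, D = 7, total pairs = 36.
Step 3: tau = (C - D)/(n(n-1)/2) = (29 - 7)/36 = 0.611111.
Step 4: Exact two-sided p-value (enumerate n! = 362880 permutations of y under H0): p = 0.024741.
Step 5: alpha = 0.1. reject H0.

tau_b = 0.6111 (C=29, D=7), p = 0.024741, reject H0.


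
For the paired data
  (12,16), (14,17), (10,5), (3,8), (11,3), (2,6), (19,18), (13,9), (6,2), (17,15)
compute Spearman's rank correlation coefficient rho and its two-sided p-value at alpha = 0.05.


Step 1: Rank x and y separately (midranks; no ties here).
rank(x): 12->6, 14->8, 10->4, 3->2, 11->5, 2->1, 19->10, 13->7, 6->3, 17->9
rank(y): 16->8, 17->9, 5->3, 8->5, 3->2, 6->4, 18->10, 9->6, 2->1, 15->7
Step 2: d_i = R_x(i) - R_y(i); compute d_i^2.
  (6-8)^2=4, (8-9)^2=1, (4-3)^2=1, (2-5)^2=9, (5-2)^2=9, (1-4)^2=9, (10-10)^2=0, (7-6)^2=1, (3-1)^2=4, (9-7)^2=4
sum(d^2) = 42.
Step 3: rho = 1 - 6*42 / (10*(10^2 - 1)) = 1 - 252/990 = 0.745455.
Step 4: Under H0, t = rho * sqrt((n-2)/(1-rho^2)) = 3.1632 ~ t(8).
Step 5: Two-sided p-value from the t-distribution with 8 df = 0.013330.
Step 6: alpha = 0.05. reject H0.

rho = 0.7455, p = 0.013330, reject H0 at alpha = 0.05.


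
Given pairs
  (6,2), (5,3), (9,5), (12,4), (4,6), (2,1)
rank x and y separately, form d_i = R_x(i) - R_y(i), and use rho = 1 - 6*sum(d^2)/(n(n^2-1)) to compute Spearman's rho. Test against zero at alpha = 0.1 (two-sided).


Step 1: Rank x and y separately (midranks; no ties here).
rank(x): 6->4, 5->3, 9->5, 12->6, 4->2, 2->1
rank(y): 2->2, 3->3, 5->5, 4->4, 6->6, 1->1
Step 2: d_i = R_x(i) - R_y(i); compute d_i^2.
  (4-2)^2=4, (3-3)^2=0, (5-5)^2=0, (6-4)^2=4, (2-6)^2=16, (1-1)^2=0
sum(d^2) = 24.
Step 3: rho = 1 - 6*24 / (6*(6^2 - 1)) = 1 - 144/210 = 0.314286.
Step 4: Under H0, t = rho * sqrt((n-2)/(1-rho^2)) = 0.6621 ~ t(4).
Step 5: Two-sided p-value from the t-distribution with 4 df = 0.544093.
Step 6: alpha = 0.1. fail to reject H0.

rho = 0.3143, p = 0.544093, fail to reject H0 at alpha = 0.1.


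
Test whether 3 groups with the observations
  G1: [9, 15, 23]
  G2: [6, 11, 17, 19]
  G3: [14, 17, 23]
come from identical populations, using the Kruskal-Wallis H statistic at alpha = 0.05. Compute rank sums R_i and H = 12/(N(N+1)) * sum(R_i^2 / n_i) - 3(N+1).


Step 1: Combine all N = 10 observations and assign midranks.
sorted (value, group, rank): (6,G2,1), (9,G1,2), (11,G2,3), (14,G3,4), (15,G1,5), (17,G2,6.5), (17,G3,6.5), (19,G2,8), (23,G1,9.5), (23,G3,9.5)
Step 2: Sum ranks within each group.
R_1 = 16.5 (n_1 = 3)
R_2 = 18.5 (n_2 = 4)
R_3 = 20 (n_3 = 3)
Step 3: H = 12/(N(N+1)) * sum(R_i^2/n_i) - 3(N+1)
     = 12/(10*11) * (16.5^2/3 + 18.5^2/4 + 20^2/3) - 3*11
     = 0.109091 * 309.646 - 33
     = 0.779545.
Step 4: Ties present; correction factor C = 1 - 12/(10^3 - 10) = 0.987879. Corrected H = 0.779545 / 0.987879 = 0.789110.
Step 5: Under H0, H ~ chi^2(2); p-value = 0.673980.
Step 6: alpha = 0.05. fail to reject H0.

H = 0.7891, df = 2, p = 0.673980, fail to reject H0.


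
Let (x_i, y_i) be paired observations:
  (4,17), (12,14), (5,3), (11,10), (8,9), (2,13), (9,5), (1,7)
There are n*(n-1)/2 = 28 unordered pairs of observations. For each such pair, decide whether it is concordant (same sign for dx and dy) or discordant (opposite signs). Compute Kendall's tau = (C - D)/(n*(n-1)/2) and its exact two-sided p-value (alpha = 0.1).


Step 1: Enumerate the 28 unordered pairs (i,j) with i<j and classify each by sign(x_j-x_i) * sign(y_j-y_i).
  (1,2):dx=+8,dy=-3->D; (1,3):dx=+1,dy=-14->D; (1,4):dx=+7,dy=-7->D; (1,5):dx=+4,dy=-8->D
  (1,6):dx=-2,dy=-4->C; (1,7):dx=+5,dy=-12->D; (1,8):dx=-3,dy=-10->C; (2,3):dx=-7,dy=-11->C
  (2,4):dx=-1,dy=-4->C; (2,5):dx=-4,dy=-5->C; (2,6):dx=-10,dy=-1->C; (2,7):dx=-3,dy=-9->C
  (2,8):dx=-11,dy=-7->C; (3,4):dx=+6,dy=+7->C; (3,5):dx=+3,dy=+6->C; (3,6):dx=-3,dy=+10->D
  (3,7):dx=+4,dy=+2->C; (3,8):dx=-4,dy=+4->D; (4,5):dx=-3,dy=-1->C; (4,6):dx=-9,dy=+3->D
  (4,7):dx=-2,dy=-5->C; (4,8):dx=-10,dy=-3->C; (5,6):dx=-6,dy=+4->D; (5,7):dx=+1,dy=-4->D
  (5,8):dx=-7,dy=-2->C; (6,7):dx=+7,dy=-8->D; (6,8):dx=-1,dy=-6->C; (7,8):dx=-8,dy=+2->D
Step 2: C = 16, D = 12, total pairs = 28.
Step 3: tau = (C - D)/(n(n-1)/2) = (16 - 12)/28 = 0.142857.
Step 4: Exact two-sided p-value (enumerate n! = 40320 permutations of y under H0): p = 0.719544.
Step 5: alpha = 0.1. fail to reject H0.

tau_b = 0.1429 (C=16, D=12), p = 0.719544, fail to reject H0.


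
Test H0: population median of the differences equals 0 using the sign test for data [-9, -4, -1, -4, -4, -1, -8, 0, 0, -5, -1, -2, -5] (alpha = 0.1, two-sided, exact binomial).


Step 1: Discard zero differences. Original n = 13; n_eff = number of nonzero differences = 11.
Nonzero differences (with sign): -9, -4, -1, -4, -4, -1, -8, -5, -1, -2, -5
Step 2: Count signs: positive = 0, negative = 11.
Step 3: Under H0: P(positive) = 0.5, so the number of positives S ~ Bin(11, 0.5).
Step 4: Two-sided exact p-value = sum of Bin(11,0.5) probabilities at or below the observed probability = 0.000977.
Step 5: alpha = 0.1. reject H0.

n_eff = 11, pos = 0, neg = 11, p = 0.000977, reject H0.


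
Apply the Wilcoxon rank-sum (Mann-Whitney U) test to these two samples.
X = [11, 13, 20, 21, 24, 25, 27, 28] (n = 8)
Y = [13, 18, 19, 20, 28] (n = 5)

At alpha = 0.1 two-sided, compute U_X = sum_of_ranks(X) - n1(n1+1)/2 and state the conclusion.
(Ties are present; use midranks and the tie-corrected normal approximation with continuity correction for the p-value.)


Step 1: Combine and sort all 13 observations; assign midranks.
sorted (value, group): (11,X), (13,X), (13,Y), (18,Y), (19,Y), (20,X), (20,Y), (21,X), (24,X), (25,X), (27,X), (28,X), (28,Y)
ranks: 11->1, 13->2.5, 13->2.5, 18->4, 19->5, 20->6.5, 20->6.5, 21->8, 24->9, 25->10, 27->11, 28->12.5, 28->12.5
Step 2: Rank sum for X: R1 = 1 + 2.5 + 6.5 + 8 + 9 + 10 + 11 + 12.5 = 60.5.
Step 3: U_X = R1 - n1(n1+1)/2 = 60.5 - 8*9/2 = 60.5 - 36 = 24.5.
       U_Y = n1*n2 - U_X = 40 - 24.5 = 15.5.
Step 4: Ties are present, so use the tie-corrected normal approximation (with continuity correction) for the p-value.
Step 5: p-value = 0.556554; compare to alpha = 0.1. fail to reject H0.

U_X = 24.5, p = 0.556554, fail to reject H0 at alpha = 0.1.


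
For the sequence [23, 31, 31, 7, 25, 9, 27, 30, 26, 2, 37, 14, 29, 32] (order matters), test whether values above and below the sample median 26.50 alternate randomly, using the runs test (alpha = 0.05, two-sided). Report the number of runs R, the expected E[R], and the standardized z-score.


Step 1: Compute median = 26.50; label A = above, B = below.
Labels in order: BAABBBAABBABAA  (n_A = 7, n_B = 7)
Step 2: Count runs R = 8.
Step 3: Under H0 (random ordering), E[R] = 2*n_A*n_B/(n_A+n_B) + 1 = 2*7*7/14 + 1 = 8.0000.
        Var[R] = 2*n_A*n_B*(2*n_A*n_B - n_A - n_B) / ((n_A+n_B)^2 * (n_A+n_B-1)) = 8232/2548 = 3.2308.
        SD[R] = 1.7974.
Step 4: R = E[R], so z = 0 with no continuity correction.
Step 5: Two-sided p-value via normal approximation = 2*(1 - Phi(|z|)) = 1.000000.
Step 6: alpha = 0.05. fail to reject H0.

R = 8, z = 0.0000, p = 1.000000, fail to reject H0.


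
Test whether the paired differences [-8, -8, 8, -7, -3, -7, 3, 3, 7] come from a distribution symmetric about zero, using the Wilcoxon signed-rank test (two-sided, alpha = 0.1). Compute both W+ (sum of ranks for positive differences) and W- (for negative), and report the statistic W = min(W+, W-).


Step 1: Drop any zero differences (none here) and take |d_i|.
|d| = [8, 8, 8, 7, 3, 7, 3, 3, 7]
Step 2: Midrank |d_i| (ties get averaged ranks).
ranks: |8|->8, |8|->8, |8|->8, |7|->5, |3|->2, |7|->5, |3|->2, |3|->2, |7|->5
Step 3: Attach original signs; sum ranks with positive sign and with negative sign.
W+ = 8 + 2 + 2 + 5 = 17
W- = 8 + 8 + 5 + 2 + 5 = 28
(Check: W+ + W- = 45 should equal n(n+1)/2 = 45.)
Step 4: Test statistic W = min(W+, W-) = 17.
Step 5: Ties in |d|, so use the tie-corrected normal approximation.
        E[W] = n(n+1)/4 = 9*10/4 = 22.5.
        Tie groups: |d|=3 (t=3), |d|=7 (t=3), |d|=8 (t=3); sum(t^3 - t) = 72.
        Var[W] = n(n+1)(2n+1)/24 - sum(t^3-t)/48 = 1710/24 - 72/48 = 69.75.
        z = (W - E[W]) / sqrt(Var[W]) = (17 - 22.5) / 8.3516 = -0.6586.
        Two-sided p = 2*Phi(z) = 0.510183.
Step 6: alpha = 0.1. fail to reject H0.

W+ = 17, W- = 28, W = min = 17, p = 0.510183, fail to reject H0.


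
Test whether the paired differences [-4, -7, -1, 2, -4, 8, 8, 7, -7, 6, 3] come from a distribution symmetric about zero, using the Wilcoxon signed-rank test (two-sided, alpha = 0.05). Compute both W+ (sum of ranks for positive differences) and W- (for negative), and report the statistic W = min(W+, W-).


Step 1: Drop any zero differences (none here) and take |d_i|.
|d| = [4, 7, 1, 2, 4, 8, 8, 7, 7, 6, 3]
Step 2: Midrank |d_i| (ties get averaged ranks).
ranks: |4|->4.5, |7|->8, |1|->1, |2|->2, |4|->4.5, |8|->10.5, |8|->10.5, |7|->8, |7|->8, |6|->6, |3|->3
Step 3: Attach original signs; sum ranks with positive sign and with negative sign.
W+ = 2 + 10.5 + 10.5 + 8 + 6 + 3 = 40
W- = 4.5 + 8 + 1 + 4.5 + 8 = 26
(Check: W+ + W- = 66 should equal n(n+1)/2 = 66.)
Step 4: Test statistic W = min(W+, W-) = 26.
Step 5: Ties in |d|, so use the tie-corrected normal approximation.
        E[W] = n(n+1)/4 = 11*12/4 = 33.
        Tie groups: |d|=4 (t=2), |d|=7 (t=3), |d|=8 (t=2); sum(t^3 - t) = 36.
        Var[W] = n(n+1)(2n+1)/24 - sum(t^3-t)/48 = 3036/24 - 36/48 = 125.75.
        z = (W - E[W]) / sqrt(Var[W]) = (26 - 33) / 11.2138 = -0.6242.
        Two-sided p = 2*Phi(z) = 0.532477.
Step 6: alpha = 0.05. fail to reject H0.

W+ = 40, W- = 26, W = min = 26, p = 0.532477, fail to reject H0.


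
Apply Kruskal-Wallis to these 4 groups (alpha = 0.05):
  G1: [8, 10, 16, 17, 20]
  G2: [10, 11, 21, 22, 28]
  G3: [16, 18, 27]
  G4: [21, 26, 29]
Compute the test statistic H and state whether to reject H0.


Step 1: Combine all N = 16 observations and assign midranks.
sorted (value, group, rank): (8,G1,1), (10,G1,2.5), (10,G2,2.5), (11,G2,4), (16,G1,5.5), (16,G3,5.5), (17,G1,7), (18,G3,8), (20,G1,9), (21,G2,10.5), (21,G4,10.5), (22,G2,12), (26,G4,13), (27,G3,14), (28,G2,15), (29,G4,16)
Step 2: Sum ranks within each group.
R_1 = 25 (n_1 = 5)
R_2 = 44 (n_2 = 5)
R_3 = 27.5 (n_3 = 3)
R_4 = 39.5 (n_4 = 3)
Step 3: H = 12/(N(N+1)) * sum(R_i^2/n_i) - 3(N+1)
     = 12/(16*17) * (25^2/5 + 44^2/5 + 27.5^2/3 + 39.5^2/3) - 3*17
     = 0.044118 * 1284.37 - 51
     = 5.663235.
Step 4: Ties present; correction factor C = 1 - 18/(16^3 - 16) = 0.995588. Corrected H = 5.663235 / 0.995588 = 5.688331.
Step 5: Under H0, H ~ chi^2(3); p-value = 0.127798.
Step 6: alpha = 0.05. fail to reject H0.

H = 5.6883, df = 3, p = 0.127798, fail to reject H0.


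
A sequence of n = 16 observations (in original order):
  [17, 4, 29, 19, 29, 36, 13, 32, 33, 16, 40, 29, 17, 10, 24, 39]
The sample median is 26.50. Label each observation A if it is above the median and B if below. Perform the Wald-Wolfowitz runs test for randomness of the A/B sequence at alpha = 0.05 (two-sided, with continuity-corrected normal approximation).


Step 1: Compute median = 26.50; label A = above, B = below.
Labels in order: BBABAABAABAABBBA  (n_A = 8, n_B = 8)
Step 2: Count runs R = 10.
Step 3: Under H0 (random ordering), E[R] = 2*n_A*n_B/(n_A+n_B) + 1 = 2*8*8/16 + 1 = 9.0000.
        Var[R] = 2*n_A*n_B*(2*n_A*n_B - n_A - n_B) / ((n_A+n_B)^2 * (n_A+n_B-1)) = 14336/3840 = 3.7333.
        SD[R] = 1.9322.
Step 4: Continuity-corrected z = (R - 0.5 - E[R]) / SD[R] = (10 - 0.5 - 9.0000) / 1.9322 = 0.2588.
Step 5: Two-sided p-value via normal approximation = 2*(1 - Phi(|z|)) = 0.795809.
Step 6: alpha = 0.05. fail to reject H0.

R = 10, z = 0.2588, p = 0.795809, fail to reject H0.


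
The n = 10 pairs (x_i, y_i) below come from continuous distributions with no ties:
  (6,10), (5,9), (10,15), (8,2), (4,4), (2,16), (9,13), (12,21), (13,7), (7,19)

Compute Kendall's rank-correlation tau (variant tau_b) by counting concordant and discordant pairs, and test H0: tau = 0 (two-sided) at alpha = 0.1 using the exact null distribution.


Step 1: Enumerate the 45 unordered pairs (i,j) with i<j and classify each by sign(x_j-x_i) * sign(y_j-y_i).
  (1,2):dx=-1,dy=-1->C; (1,3):dx=+4,dy=+5->C; (1,4):dx=+2,dy=-8->D; (1,5):dx=-2,dy=-6->C
  (1,6):dx=-4,dy=+6->D; (1,7):dx=+3,dy=+3->C; (1,8):dx=+6,dy=+11->C; (1,9):dx=+7,dy=-3->D
  (1,10):dx=+1,dy=+9->C; (2,3):dx=+5,dy=+6->C; (2,4):dx=+3,dy=-7->D; (2,5):dx=-1,dy=-5->C
  (2,6):dx=-3,dy=+7->D; (2,7):dx=+4,dy=+4->C; (2,8):dx=+7,dy=+12->C; (2,9):dx=+8,dy=-2->D
  (2,10):dx=+2,dy=+10->C; (3,4):dx=-2,dy=-13->C; (3,5):dx=-6,dy=-11->C; (3,6):dx=-8,dy=+1->D
  (3,7):dx=-1,dy=-2->C; (3,8):dx=+2,dy=+6->C; (3,9):dx=+3,dy=-8->D; (3,10):dx=-3,dy=+4->D
  (4,5):dx=-4,dy=+2->D; (4,6):dx=-6,dy=+14->D; (4,7):dx=+1,dy=+11->C; (4,8):dx=+4,dy=+19->C
  (4,9):dx=+5,dy=+5->C; (4,10):dx=-1,dy=+17->D; (5,6):dx=-2,dy=+12->D; (5,7):dx=+5,dy=+9->C
  (5,8):dx=+8,dy=+17->C; (5,9):dx=+9,dy=+3->C; (5,10):dx=+3,dy=+15->C; (6,7):dx=+7,dy=-3->D
  (6,8):dx=+10,dy=+5->C; (6,9):dx=+11,dy=-9->D; (6,10):dx=+5,dy=+3->C; (7,8):dx=+3,dy=+8->C
  (7,9):dx=+4,dy=-6->D; (7,10):dx=-2,dy=+6->D; (8,9):dx=+1,dy=-14->D; (8,10):dx=-5,dy=-2->C
  (9,10):dx=-6,dy=+12->D
Step 2: C = 26, D = 19, total pairs = 45.
Step 3: tau = (C - D)/(n(n-1)/2) = (26 - 19)/45 = 0.155556.
Step 4: Exact two-sided p-value (enumerate n! = 3628800 permutations of y under H0): p = 0.600654.
Step 5: alpha = 0.1. fail to reject H0.

tau_b = 0.1556 (C=26, D=19), p = 0.600654, fail to reject H0.


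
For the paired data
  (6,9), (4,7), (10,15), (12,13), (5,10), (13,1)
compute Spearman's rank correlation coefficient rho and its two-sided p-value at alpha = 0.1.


Step 1: Rank x and y separately (midranks; no ties here).
rank(x): 6->3, 4->1, 10->4, 12->5, 5->2, 13->6
rank(y): 9->3, 7->2, 15->6, 13->5, 10->4, 1->1
Step 2: d_i = R_x(i) - R_y(i); compute d_i^2.
  (3-3)^2=0, (1-2)^2=1, (4-6)^2=4, (5-5)^2=0, (2-4)^2=4, (6-1)^2=25
sum(d^2) = 34.
Step 3: rho = 1 - 6*34 / (6*(6^2 - 1)) = 1 - 204/210 = 0.028571.
Step 4: Under H0, t = rho * sqrt((n-2)/(1-rho^2)) = 0.0572 ~ t(4).
Step 5: Two-sided p-value from the t-distribution with 4 df = 0.957155.
Step 6: alpha = 0.1. fail to reject H0.

rho = 0.0286, p = 0.957155, fail to reject H0 at alpha = 0.1.


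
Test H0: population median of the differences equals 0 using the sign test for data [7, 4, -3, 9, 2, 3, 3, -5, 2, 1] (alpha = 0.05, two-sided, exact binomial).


Step 1: Discard zero differences. Original n = 10; n_eff = number of nonzero differences = 10.
Nonzero differences (with sign): +7, +4, -3, +9, +2, +3, +3, -5, +2, +1
Step 2: Count signs: positive = 8, negative = 2.
Step 3: Under H0: P(positive) = 0.5, so the number of positives S ~ Bin(10, 0.5).
Step 4: Two-sided exact p-value = sum of Bin(10,0.5) probabilities at or below the observed probability = 0.109375.
Step 5: alpha = 0.05. fail to reject H0.

n_eff = 10, pos = 8, neg = 2, p = 0.109375, fail to reject H0.


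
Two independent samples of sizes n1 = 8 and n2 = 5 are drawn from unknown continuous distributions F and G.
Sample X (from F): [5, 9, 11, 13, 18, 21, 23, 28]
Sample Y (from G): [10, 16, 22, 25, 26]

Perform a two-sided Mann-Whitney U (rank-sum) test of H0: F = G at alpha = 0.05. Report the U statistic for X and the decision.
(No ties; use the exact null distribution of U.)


Step 1: Combine and sort all 13 observations; assign midranks.
sorted (value, group): (5,X), (9,X), (10,Y), (11,X), (13,X), (16,Y), (18,X), (21,X), (22,Y), (23,X), (25,Y), (26,Y), (28,X)
ranks: 5->1, 9->2, 10->3, 11->4, 13->5, 16->6, 18->7, 21->8, 22->9, 23->10, 25->11, 26->12, 28->13
Step 2: Rank sum for X: R1 = 1 + 2 + 4 + 5 + 7 + 8 + 10 + 13 = 50.
Step 3: U_X = R1 - n1(n1+1)/2 = 50 - 8*9/2 = 50 - 36 = 14.
       U_Y = n1*n2 - U_X = 40 - 14 = 26.
Step 4: No ties, so the exact null distribution of U (based on enumerating the C(13,8) = 1287 equally likely rank assignments) gives the two-sided p-value.
Step 5: p-value = 0.435120; compare to alpha = 0.05. fail to reject H0.

U_X = 14, p = 0.435120, fail to reject H0 at alpha = 0.05.


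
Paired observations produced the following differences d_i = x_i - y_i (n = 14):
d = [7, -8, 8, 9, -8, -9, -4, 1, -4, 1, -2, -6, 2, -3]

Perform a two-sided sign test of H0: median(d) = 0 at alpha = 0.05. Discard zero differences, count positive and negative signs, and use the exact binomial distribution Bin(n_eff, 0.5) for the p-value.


Step 1: Discard zero differences. Original n = 14; n_eff = number of nonzero differences = 14.
Nonzero differences (with sign): +7, -8, +8, +9, -8, -9, -4, +1, -4, +1, -2, -6, +2, -3
Step 2: Count signs: positive = 6, negative = 8.
Step 3: Under H0: P(positive) = 0.5, so the number of positives S ~ Bin(14, 0.5).
Step 4: Two-sided exact p-value = sum of Bin(14,0.5) probabilities at or below the observed probability = 0.790527.
Step 5: alpha = 0.05. fail to reject H0.

n_eff = 14, pos = 6, neg = 8, p = 0.790527, fail to reject H0.


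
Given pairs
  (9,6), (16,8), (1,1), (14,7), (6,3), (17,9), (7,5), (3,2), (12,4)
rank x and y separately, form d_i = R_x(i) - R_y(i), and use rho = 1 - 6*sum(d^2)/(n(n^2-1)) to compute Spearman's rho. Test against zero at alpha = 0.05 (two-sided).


Step 1: Rank x and y separately (midranks; no ties here).
rank(x): 9->5, 16->8, 1->1, 14->7, 6->3, 17->9, 7->4, 3->2, 12->6
rank(y): 6->6, 8->8, 1->1, 7->7, 3->3, 9->9, 5->5, 2->2, 4->4
Step 2: d_i = R_x(i) - R_y(i); compute d_i^2.
  (5-6)^2=1, (8-8)^2=0, (1-1)^2=0, (7-7)^2=0, (3-3)^2=0, (9-9)^2=0, (4-5)^2=1, (2-2)^2=0, (6-4)^2=4
sum(d^2) = 6.
Step 3: rho = 1 - 6*6 / (9*(9^2 - 1)) = 1 - 36/720 = 0.950000.
Step 4: Under H0, t = rho * sqrt((n-2)/(1-rho^2)) = 8.0495 ~ t(7).
Step 5: Two-sided p-value from the t-distribution with 7 df = 0.000088.
Step 6: alpha = 0.05. reject H0.

rho = 0.9500, p = 0.000088, reject H0 at alpha = 0.05.


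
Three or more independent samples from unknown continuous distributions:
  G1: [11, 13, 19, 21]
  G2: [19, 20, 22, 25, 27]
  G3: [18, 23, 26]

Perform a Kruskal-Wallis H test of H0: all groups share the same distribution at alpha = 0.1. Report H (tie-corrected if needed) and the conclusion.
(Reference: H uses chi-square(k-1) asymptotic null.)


Step 1: Combine all N = 12 observations and assign midranks.
sorted (value, group, rank): (11,G1,1), (13,G1,2), (18,G3,3), (19,G1,4.5), (19,G2,4.5), (20,G2,6), (21,G1,7), (22,G2,8), (23,G3,9), (25,G2,10), (26,G3,11), (27,G2,12)
Step 2: Sum ranks within each group.
R_1 = 14.5 (n_1 = 4)
R_2 = 40.5 (n_2 = 5)
R_3 = 23 (n_3 = 3)
Step 3: H = 12/(N(N+1)) * sum(R_i^2/n_i) - 3(N+1)
     = 12/(12*13) * (14.5^2/4 + 40.5^2/5 + 23^2/3) - 3*13
     = 0.076923 * 556.946 - 39
     = 3.841987.
Step 4: Ties present; correction factor C = 1 - 6/(12^3 - 12) = 0.996503. Corrected H = 3.841987 / 0.996503 = 3.855468.
Step 5: Under H0, H ~ chi^2(2); p-value = 0.145477.
Step 6: alpha = 0.1. fail to reject H0.

H = 3.8555, df = 2, p = 0.145477, fail to reject H0.


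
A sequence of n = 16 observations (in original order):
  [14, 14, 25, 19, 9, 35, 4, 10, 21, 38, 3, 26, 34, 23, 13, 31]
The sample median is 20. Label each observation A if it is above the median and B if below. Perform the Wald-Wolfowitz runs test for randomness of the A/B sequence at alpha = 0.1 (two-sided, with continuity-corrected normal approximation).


Step 1: Compute median = 20; label A = above, B = below.
Labels in order: BBABBABBAABAAABA  (n_A = 8, n_B = 8)
Step 2: Count runs R = 10.
Step 3: Under H0 (random ordering), E[R] = 2*n_A*n_B/(n_A+n_B) + 1 = 2*8*8/16 + 1 = 9.0000.
        Var[R] = 2*n_A*n_B*(2*n_A*n_B - n_A - n_B) / ((n_A+n_B)^2 * (n_A+n_B-1)) = 14336/3840 = 3.7333.
        SD[R] = 1.9322.
Step 4: Continuity-corrected z = (R - 0.5 - E[R]) / SD[R] = (10 - 0.5 - 9.0000) / 1.9322 = 0.2588.
Step 5: Two-sided p-value via normal approximation = 2*(1 - Phi(|z|)) = 0.795809.
Step 6: alpha = 0.1. fail to reject H0.

R = 10, z = 0.2588, p = 0.795809, fail to reject H0.


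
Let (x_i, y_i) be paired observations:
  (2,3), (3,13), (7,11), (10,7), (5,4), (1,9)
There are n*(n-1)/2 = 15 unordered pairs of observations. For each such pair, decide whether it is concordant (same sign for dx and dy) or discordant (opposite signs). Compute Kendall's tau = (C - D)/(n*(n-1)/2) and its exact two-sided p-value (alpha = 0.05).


Step 1: Enumerate the 15 unordered pairs (i,j) with i<j and classify each by sign(x_j-x_i) * sign(y_j-y_i).
  (1,2):dx=+1,dy=+10->C; (1,3):dx=+5,dy=+8->C; (1,4):dx=+8,dy=+4->C; (1,5):dx=+3,dy=+1->C
  (1,6):dx=-1,dy=+6->D; (2,3):dx=+4,dy=-2->D; (2,4):dx=+7,dy=-6->D; (2,5):dx=+2,dy=-9->D
  (2,6):dx=-2,dy=-4->C; (3,4):dx=+3,dy=-4->D; (3,5):dx=-2,dy=-7->C; (3,6):dx=-6,dy=-2->C
  (4,5):dx=-5,dy=-3->C; (4,6):dx=-9,dy=+2->D; (5,6):dx=-4,dy=+5->D
Step 2: C = 8, D = 7, total pairs = 15.
Step 3: tau = (C - D)/(n(n-1)/2) = (8 - 7)/15 = 0.066667.
Step 4: Exact two-sided p-value (enumerate n! = 720 permutations of y under H0): p = 1.000000.
Step 5: alpha = 0.05. fail to reject H0.

tau_b = 0.0667 (C=8, D=7), p = 1.000000, fail to reject H0.


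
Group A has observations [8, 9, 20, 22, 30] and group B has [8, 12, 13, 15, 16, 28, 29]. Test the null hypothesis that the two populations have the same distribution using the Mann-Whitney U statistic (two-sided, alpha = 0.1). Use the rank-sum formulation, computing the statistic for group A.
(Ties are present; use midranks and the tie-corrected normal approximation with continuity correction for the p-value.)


Step 1: Combine and sort all 12 observations; assign midranks.
sorted (value, group): (8,X), (8,Y), (9,X), (12,Y), (13,Y), (15,Y), (16,Y), (20,X), (22,X), (28,Y), (29,Y), (30,X)
ranks: 8->1.5, 8->1.5, 9->3, 12->4, 13->5, 15->6, 16->7, 20->8, 22->9, 28->10, 29->11, 30->12
Step 2: Rank sum for X: R1 = 1.5 + 3 + 8 + 9 + 12 = 33.5.
Step 3: U_X = R1 - n1(n1+1)/2 = 33.5 - 5*6/2 = 33.5 - 15 = 18.5.
       U_Y = n1*n2 - U_X = 35 - 18.5 = 16.5.
Step 4: Ties are present, so use the tie-corrected normal approximation (with continuity correction) for the p-value.
Step 5: p-value = 0.935170; compare to alpha = 0.1. fail to reject H0.

U_X = 18.5, p = 0.935170, fail to reject H0 at alpha = 0.1.


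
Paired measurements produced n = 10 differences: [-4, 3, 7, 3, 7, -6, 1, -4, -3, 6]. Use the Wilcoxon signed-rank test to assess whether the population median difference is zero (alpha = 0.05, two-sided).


Step 1: Drop any zero differences (none here) and take |d_i|.
|d| = [4, 3, 7, 3, 7, 6, 1, 4, 3, 6]
Step 2: Midrank |d_i| (ties get averaged ranks).
ranks: |4|->5.5, |3|->3, |7|->9.5, |3|->3, |7|->9.5, |6|->7.5, |1|->1, |4|->5.5, |3|->3, |6|->7.5
Step 3: Attach original signs; sum ranks with positive sign and with negative sign.
W+ = 3 + 9.5 + 3 + 9.5 + 1 + 7.5 = 33.5
W- = 5.5 + 7.5 + 5.5 + 3 = 21.5
(Check: W+ + W- = 55 should equal n(n+1)/2 = 55.)
Step 4: Test statistic W = min(W+, W-) = 21.5.
Step 5: Ties in |d|, so use the tie-corrected normal approximation.
        E[W] = n(n+1)/4 = 10*11/4 = 27.5.
        Tie groups: |d|=3 (t=3), |d|=4 (t=2), |d|=6 (t=2), |d|=7 (t=2); sum(t^3 - t) = 42.
        Var[W] = n(n+1)(2n+1)/24 - sum(t^3-t)/48 = 2310/24 - 42/48 = 95.375.
        z = (W - E[W]) / sqrt(Var[W]) = (21.5 - 27.5) / 9.7660 = -0.6144.
        Two-sided p = 2*Phi(z) = 0.538967.
Step 6: alpha = 0.05. fail to reject H0.

W+ = 33.5, W- = 21.5, W = min = 21.5, p = 0.538967, fail to reject H0.


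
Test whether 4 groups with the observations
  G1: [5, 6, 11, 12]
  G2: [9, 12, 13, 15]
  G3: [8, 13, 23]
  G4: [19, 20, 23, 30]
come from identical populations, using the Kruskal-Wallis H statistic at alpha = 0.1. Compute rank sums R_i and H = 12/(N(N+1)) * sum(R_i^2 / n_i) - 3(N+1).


Step 1: Combine all N = 15 observations and assign midranks.
sorted (value, group, rank): (5,G1,1), (6,G1,2), (8,G3,3), (9,G2,4), (11,G1,5), (12,G1,6.5), (12,G2,6.5), (13,G2,8.5), (13,G3,8.5), (15,G2,10), (19,G4,11), (20,G4,12), (23,G3,13.5), (23,G4,13.5), (30,G4,15)
Step 2: Sum ranks within each group.
R_1 = 14.5 (n_1 = 4)
R_2 = 29 (n_2 = 4)
R_3 = 25 (n_3 = 3)
R_4 = 51.5 (n_4 = 4)
Step 3: H = 12/(N(N+1)) * sum(R_i^2/n_i) - 3(N+1)
     = 12/(15*16) * (14.5^2/4 + 29^2/4 + 25^2/3 + 51.5^2/4) - 3*16
     = 0.050000 * 1134.21 - 48
     = 8.710417.
Step 4: Ties present; correction factor C = 1 - 18/(15^3 - 15) = 0.994643. Corrected H = 8.710417 / 0.994643 = 8.757331.
Step 5: Under H0, H ~ chi^2(3); p-value = 0.032698.
Step 6: alpha = 0.1. reject H0.

H = 8.7573, df = 3, p = 0.032698, reject H0.


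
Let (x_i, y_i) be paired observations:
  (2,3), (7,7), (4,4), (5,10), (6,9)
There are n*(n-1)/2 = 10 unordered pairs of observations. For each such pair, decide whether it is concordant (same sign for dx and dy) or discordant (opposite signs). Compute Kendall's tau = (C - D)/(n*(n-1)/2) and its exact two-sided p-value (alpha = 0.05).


Step 1: Enumerate the 10 unordered pairs (i,j) with i<j and classify each by sign(x_j-x_i) * sign(y_j-y_i).
  (1,2):dx=+5,dy=+4->C; (1,3):dx=+2,dy=+1->C; (1,4):dx=+3,dy=+7->C; (1,5):dx=+4,dy=+6->C
  (2,3):dx=-3,dy=-3->C; (2,4):dx=-2,dy=+3->D; (2,5):dx=-1,dy=+2->D; (3,4):dx=+1,dy=+6->C
  (3,5):dx=+2,dy=+5->C; (4,5):dx=+1,dy=-1->D
Step 2: C = 7, D = 3, total pairs = 10.
Step 3: tau = (C - D)/(n(n-1)/2) = (7 - 3)/10 = 0.400000.
Step 4: Exact two-sided p-value (enumerate n! = 120 permutations of y under H0): p = 0.483333.
Step 5: alpha = 0.05. fail to reject H0.

tau_b = 0.4000 (C=7, D=3), p = 0.483333, fail to reject H0.


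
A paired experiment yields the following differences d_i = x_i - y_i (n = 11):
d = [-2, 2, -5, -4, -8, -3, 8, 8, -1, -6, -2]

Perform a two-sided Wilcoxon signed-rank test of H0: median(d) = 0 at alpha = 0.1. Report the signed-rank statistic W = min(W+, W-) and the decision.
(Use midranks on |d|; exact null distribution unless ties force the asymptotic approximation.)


Step 1: Drop any zero differences (none here) and take |d_i|.
|d| = [2, 2, 5, 4, 8, 3, 8, 8, 1, 6, 2]
Step 2: Midrank |d_i| (ties get averaged ranks).
ranks: |2|->3, |2|->3, |5|->7, |4|->6, |8|->10, |3|->5, |8|->10, |8|->10, |1|->1, |6|->8, |2|->3
Step 3: Attach original signs; sum ranks with positive sign and with negative sign.
W+ = 3 + 10 + 10 = 23
W- = 3 + 7 + 6 + 10 + 5 + 1 + 8 + 3 = 43
(Check: W+ + W- = 66 should equal n(n+1)/2 = 66.)
Step 4: Test statistic W = min(W+, W-) = 23.
Step 5: Ties in |d|, so use the tie-corrected normal approximation.
        E[W] = n(n+1)/4 = 11*12/4 = 33.
        Tie groups: |d|=2 (t=3), |d|=8 (t=3); sum(t^3 - t) = 48.
        Var[W] = n(n+1)(2n+1)/24 - sum(t^3-t)/48 = 3036/24 - 48/48 = 125.5.
        z = (W - E[W]) / sqrt(Var[W]) = (23 - 33) / 11.2027 = -0.8926.
        Two-sided p = 2*Phi(z) = 0.372048.
Step 6: alpha = 0.1. fail to reject H0.

W+ = 23, W- = 43, W = min = 23, p = 0.372048, fail to reject H0.


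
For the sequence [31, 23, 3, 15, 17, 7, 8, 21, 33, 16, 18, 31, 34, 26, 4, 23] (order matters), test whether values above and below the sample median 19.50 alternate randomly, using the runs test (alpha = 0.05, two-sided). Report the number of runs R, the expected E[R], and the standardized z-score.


Step 1: Compute median = 19.50; label A = above, B = below.
Labels in order: AABBBBBAABBAAABA  (n_A = 8, n_B = 8)
Step 2: Count runs R = 7.
Step 3: Under H0 (random ordering), E[R] = 2*n_A*n_B/(n_A+n_B) + 1 = 2*8*8/16 + 1 = 9.0000.
        Var[R] = 2*n_A*n_B*(2*n_A*n_B - n_A - n_B) / ((n_A+n_B)^2 * (n_A+n_B-1)) = 14336/3840 = 3.7333.
        SD[R] = 1.9322.
Step 4: Continuity-corrected z = (R + 0.5 - E[R]) / SD[R] = (7 + 0.5 - 9.0000) / 1.9322 = -0.7763.
Step 5: Two-sided p-value via normal approximation = 2*(1 - Phi(|z|)) = 0.437558.
Step 6: alpha = 0.05. fail to reject H0.

R = 7, z = -0.7763, p = 0.437558, fail to reject H0.


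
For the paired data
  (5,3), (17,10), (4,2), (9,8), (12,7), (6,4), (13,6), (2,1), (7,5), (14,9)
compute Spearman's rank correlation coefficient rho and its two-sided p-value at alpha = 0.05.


Step 1: Rank x and y separately (midranks; no ties here).
rank(x): 5->3, 17->10, 4->2, 9->6, 12->7, 6->4, 13->8, 2->1, 7->5, 14->9
rank(y): 3->3, 10->10, 2->2, 8->8, 7->7, 4->4, 6->6, 1->1, 5->5, 9->9
Step 2: d_i = R_x(i) - R_y(i); compute d_i^2.
  (3-3)^2=0, (10-10)^2=0, (2-2)^2=0, (6-8)^2=4, (7-7)^2=0, (4-4)^2=0, (8-6)^2=4, (1-1)^2=0, (5-5)^2=0, (9-9)^2=0
sum(d^2) = 8.
Step 3: rho = 1 - 6*8 / (10*(10^2 - 1)) = 1 - 48/990 = 0.951515.
Step 4: Under H0, t = rho * sqrt((n-2)/(1-rho^2)) = 8.7493 ~ t(8).
Step 5: Two-sided p-value from the t-distribution with 8 df = 0.000023.
Step 6: alpha = 0.05. reject H0.

rho = 0.9515, p = 0.000023, reject H0 at alpha = 0.05.


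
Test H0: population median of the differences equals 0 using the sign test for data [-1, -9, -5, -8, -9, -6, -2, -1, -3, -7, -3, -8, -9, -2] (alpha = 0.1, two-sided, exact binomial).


Step 1: Discard zero differences. Original n = 14; n_eff = number of nonzero differences = 14.
Nonzero differences (with sign): -1, -9, -5, -8, -9, -6, -2, -1, -3, -7, -3, -8, -9, -2
Step 2: Count signs: positive = 0, negative = 14.
Step 3: Under H0: P(positive) = 0.5, so the number of positives S ~ Bin(14, 0.5).
Step 4: Two-sided exact p-value = sum of Bin(14,0.5) probabilities at or below the observed probability = 0.000122.
Step 5: alpha = 0.1. reject H0.

n_eff = 14, pos = 0, neg = 14, p = 0.000122, reject H0.


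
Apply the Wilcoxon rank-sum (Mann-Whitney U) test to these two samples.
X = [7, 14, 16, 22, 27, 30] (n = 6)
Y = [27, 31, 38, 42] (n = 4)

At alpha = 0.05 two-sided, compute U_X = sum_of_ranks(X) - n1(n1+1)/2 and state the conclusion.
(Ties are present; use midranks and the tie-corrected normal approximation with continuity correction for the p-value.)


Step 1: Combine and sort all 10 observations; assign midranks.
sorted (value, group): (7,X), (14,X), (16,X), (22,X), (27,X), (27,Y), (30,X), (31,Y), (38,Y), (42,Y)
ranks: 7->1, 14->2, 16->3, 22->4, 27->5.5, 27->5.5, 30->7, 31->8, 38->9, 42->10
Step 2: Rank sum for X: R1 = 1 + 2 + 3 + 4 + 5.5 + 7 = 22.5.
Step 3: U_X = R1 - n1(n1+1)/2 = 22.5 - 6*7/2 = 22.5 - 21 = 1.5.
       U_Y = n1*n2 - U_X = 24 - 1.5 = 22.5.
Step 4: Ties are present, so use the tie-corrected normal approximation (with continuity correction) for the p-value.
Step 5: p-value = 0.032476; compare to alpha = 0.05. reject H0.

U_X = 1.5, p = 0.032476, reject H0 at alpha = 0.05.


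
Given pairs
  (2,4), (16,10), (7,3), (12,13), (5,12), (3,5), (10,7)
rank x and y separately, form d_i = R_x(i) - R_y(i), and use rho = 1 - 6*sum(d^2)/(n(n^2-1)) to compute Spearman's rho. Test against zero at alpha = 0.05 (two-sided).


Step 1: Rank x and y separately (midranks; no ties here).
rank(x): 2->1, 16->7, 7->4, 12->6, 5->3, 3->2, 10->5
rank(y): 4->2, 10->5, 3->1, 13->7, 12->6, 5->3, 7->4
Step 2: d_i = R_x(i) - R_y(i); compute d_i^2.
  (1-2)^2=1, (7-5)^2=4, (4-1)^2=9, (6-7)^2=1, (3-6)^2=9, (2-3)^2=1, (5-4)^2=1
sum(d^2) = 26.
Step 3: rho = 1 - 6*26 / (7*(7^2 - 1)) = 1 - 156/336 = 0.535714.
Step 4: Under H0, t = rho * sqrt((n-2)/(1-rho^2)) = 1.4186 ~ t(5).
Step 5: Two-sided p-value from the t-distribution with 5 df = 0.215217.
Step 6: alpha = 0.05. fail to reject H0.

rho = 0.5357, p = 0.215217, fail to reject H0 at alpha = 0.05.


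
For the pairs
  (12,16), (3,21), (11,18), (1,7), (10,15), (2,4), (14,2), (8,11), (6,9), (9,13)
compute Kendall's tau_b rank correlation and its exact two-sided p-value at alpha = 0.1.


Step 1: Enumerate the 45 unordered pairs (i,j) with i<j and classify each by sign(x_j-x_i) * sign(y_j-y_i).
  (1,2):dx=-9,dy=+5->D; (1,3):dx=-1,dy=+2->D; (1,4):dx=-11,dy=-9->C; (1,5):dx=-2,dy=-1->C
  (1,6):dx=-10,dy=-12->C; (1,7):dx=+2,dy=-14->D; (1,8):dx=-4,dy=-5->C; (1,9):dx=-6,dy=-7->C
  (1,10):dx=-3,dy=-3->C; (2,3):dx=+8,dy=-3->D; (2,4):dx=-2,dy=-14->C; (2,5):dx=+7,dy=-6->D
  (2,6):dx=-1,dy=-17->C; (2,7):dx=+11,dy=-19->D; (2,8):dx=+5,dy=-10->D; (2,9):dx=+3,dy=-12->D
  (2,10):dx=+6,dy=-8->D; (3,4):dx=-10,dy=-11->C; (3,5):dx=-1,dy=-3->C; (3,6):dx=-9,dy=-14->C
  (3,7):dx=+3,dy=-16->D; (3,8):dx=-3,dy=-7->C; (3,9):dx=-5,dy=-9->C; (3,10):dx=-2,dy=-5->C
  (4,5):dx=+9,dy=+8->C; (4,6):dx=+1,dy=-3->D; (4,7):dx=+13,dy=-5->D; (4,8):dx=+7,dy=+4->C
  (4,9):dx=+5,dy=+2->C; (4,10):dx=+8,dy=+6->C; (5,6):dx=-8,dy=-11->C; (5,7):dx=+4,dy=-13->D
  (5,8):dx=-2,dy=-4->C; (5,9):dx=-4,dy=-6->C; (5,10):dx=-1,dy=-2->C; (6,7):dx=+12,dy=-2->D
  (6,8):dx=+6,dy=+7->C; (6,9):dx=+4,dy=+5->C; (6,10):dx=+7,dy=+9->C; (7,8):dx=-6,dy=+9->D
  (7,9):dx=-8,dy=+7->D; (7,10):dx=-5,dy=+11->D; (8,9):dx=-2,dy=-2->C; (8,10):dx=+1,dy=+2->C
  (9,10):dx=+3,dy=+4->C
Step 2: C = 28, D = 17, total pairs = 45.
Step 3: tau = (C - D)/(n(n-1)/2) = (28 - 17)/45 = 0.244444.
Step 4: Exact two-sided p-value (enumerate n! = 3628800 permutations of y under H0): p = 0.380720.
Step 5: alpha = 0.1. fail to reject H0.

tau_b = 0.2444 (C=28, D=17), p = 0.380720, fail to reject H0.
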